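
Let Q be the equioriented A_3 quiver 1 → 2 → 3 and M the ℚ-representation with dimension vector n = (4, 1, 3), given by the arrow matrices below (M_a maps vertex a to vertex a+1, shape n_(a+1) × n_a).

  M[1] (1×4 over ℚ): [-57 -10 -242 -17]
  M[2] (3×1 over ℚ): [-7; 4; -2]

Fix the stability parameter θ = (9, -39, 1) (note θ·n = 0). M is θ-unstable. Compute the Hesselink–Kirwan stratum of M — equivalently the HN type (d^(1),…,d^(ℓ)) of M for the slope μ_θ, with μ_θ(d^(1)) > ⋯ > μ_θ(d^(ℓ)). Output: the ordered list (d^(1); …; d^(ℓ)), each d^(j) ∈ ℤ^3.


Via rank(M_{q-1}∘⋯∘M_p): M ≅ I[1,1]^3, I[1,3], I[3,3]^2.
μ_θ-semistable layers: μ^(1)=9; μ^(2)=1; μ^(3)=-15

((3, 0, 0); (0, 0, 3); (1, 1, 0))


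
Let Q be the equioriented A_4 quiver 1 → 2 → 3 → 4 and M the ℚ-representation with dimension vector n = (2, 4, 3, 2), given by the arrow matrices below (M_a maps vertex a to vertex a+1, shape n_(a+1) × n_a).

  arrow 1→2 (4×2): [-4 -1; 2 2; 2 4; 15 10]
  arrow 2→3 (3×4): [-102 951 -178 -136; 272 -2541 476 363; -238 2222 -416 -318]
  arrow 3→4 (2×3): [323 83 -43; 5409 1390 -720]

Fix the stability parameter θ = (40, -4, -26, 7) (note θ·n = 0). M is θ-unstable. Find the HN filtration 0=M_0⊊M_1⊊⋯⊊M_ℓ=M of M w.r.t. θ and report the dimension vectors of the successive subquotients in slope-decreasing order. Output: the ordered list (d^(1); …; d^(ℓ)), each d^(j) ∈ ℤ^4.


Via rank(M_{q-1}∘⋯∘M_p): M ≅ I[1,4]^2, I[2,2], I[2,3].
μ_θ-semistable layers: μ^(1)=7; μ^(2)=10/3; μ^(3)=-4; μ^(4)=-15

((0, 0, 0, 2); (2, 2, 2, 0); (0, 1, 0, 0); (0, 1, 1, 0))


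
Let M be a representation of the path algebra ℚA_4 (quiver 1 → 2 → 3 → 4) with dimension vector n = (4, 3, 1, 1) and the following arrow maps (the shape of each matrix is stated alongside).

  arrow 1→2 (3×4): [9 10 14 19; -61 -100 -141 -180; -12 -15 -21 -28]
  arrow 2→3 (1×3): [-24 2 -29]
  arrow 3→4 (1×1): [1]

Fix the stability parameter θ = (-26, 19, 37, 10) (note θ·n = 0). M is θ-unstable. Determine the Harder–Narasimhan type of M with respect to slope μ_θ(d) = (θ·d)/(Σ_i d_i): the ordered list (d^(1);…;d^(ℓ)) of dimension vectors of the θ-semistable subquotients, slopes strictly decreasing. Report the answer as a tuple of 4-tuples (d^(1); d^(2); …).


Interval decomposition of M: I[1,1], I[1,2]^2, I[1,4].
HN type (ℓ=3): μ^(1)=47/2; μ^(2)=19; μ^(3)=-26

((0, 0, 1, 1); (0, 3, 0, 0); (4, 0, 0, 0))


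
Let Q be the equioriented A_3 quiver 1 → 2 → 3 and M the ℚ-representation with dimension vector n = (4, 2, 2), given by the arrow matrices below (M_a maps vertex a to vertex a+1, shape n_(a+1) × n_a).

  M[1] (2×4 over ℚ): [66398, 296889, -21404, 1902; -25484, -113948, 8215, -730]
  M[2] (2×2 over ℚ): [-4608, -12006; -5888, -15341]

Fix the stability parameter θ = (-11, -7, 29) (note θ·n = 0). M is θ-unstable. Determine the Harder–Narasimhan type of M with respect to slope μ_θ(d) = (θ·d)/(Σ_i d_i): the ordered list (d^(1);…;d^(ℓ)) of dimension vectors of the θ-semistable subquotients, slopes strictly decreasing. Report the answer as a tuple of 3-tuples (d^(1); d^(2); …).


Via rank(M_{q-1}∘⋯∘M_p): M ≅ I[1,1]^2, I[1,2], I[1,3], I[3,3].
μ_θ-semistable layers: μ^(1)=29; μ^(2)=-7; μ^(3)=-11

((0, 0, 2); (0, 2, 0); (4, 0, 0))


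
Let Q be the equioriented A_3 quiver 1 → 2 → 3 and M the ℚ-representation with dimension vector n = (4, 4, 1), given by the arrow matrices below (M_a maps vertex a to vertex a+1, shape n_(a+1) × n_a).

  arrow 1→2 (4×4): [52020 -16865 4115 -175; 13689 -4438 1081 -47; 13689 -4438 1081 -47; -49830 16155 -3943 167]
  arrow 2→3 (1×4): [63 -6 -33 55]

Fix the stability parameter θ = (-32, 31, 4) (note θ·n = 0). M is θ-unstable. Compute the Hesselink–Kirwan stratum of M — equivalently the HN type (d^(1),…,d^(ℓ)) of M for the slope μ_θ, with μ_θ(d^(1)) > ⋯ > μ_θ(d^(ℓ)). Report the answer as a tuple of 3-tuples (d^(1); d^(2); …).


Via rank(M_{q-1}∘⋯∘M_p): M ≅ I[1,1]^2, I[1,2], I[1,3], I[2,2]^2.
μ_θ-semistable layers: μ^(1)=31; μ^(2)=35/2; μ^(3)=-32

((0, 3, 0); (0, 1, 1); (4, 0, 0))


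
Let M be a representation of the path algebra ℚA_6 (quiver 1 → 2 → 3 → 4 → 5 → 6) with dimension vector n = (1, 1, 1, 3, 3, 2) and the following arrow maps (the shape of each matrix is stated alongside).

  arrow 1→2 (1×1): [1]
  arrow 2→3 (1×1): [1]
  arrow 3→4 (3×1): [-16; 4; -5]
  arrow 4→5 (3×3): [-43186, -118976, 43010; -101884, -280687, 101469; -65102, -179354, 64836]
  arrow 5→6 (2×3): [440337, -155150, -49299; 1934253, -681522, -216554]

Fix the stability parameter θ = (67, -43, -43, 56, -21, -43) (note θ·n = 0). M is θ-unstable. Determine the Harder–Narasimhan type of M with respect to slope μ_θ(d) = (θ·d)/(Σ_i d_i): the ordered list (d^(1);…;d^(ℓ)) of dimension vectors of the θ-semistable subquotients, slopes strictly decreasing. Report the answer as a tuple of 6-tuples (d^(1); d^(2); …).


Barcode: M ≅ I[1,5], I[4,4], I[4,6], I[5,6]. HN layers by μ_θ (5 steps, strictly decreasing):
  μ^(1)=56; μ^(2)=35/2; μ^(3)=-8/3; μ^(4)=-19/3; μ^(5)=-32

((0, 0, 0, 1, 0, 0); (0, 0, 0, 1, 1, 0); (0, 0, 0, 1, 1, 1); (1, 1, 1, 0, 0, 0); (0, 0, 0, 0, 1, 1))


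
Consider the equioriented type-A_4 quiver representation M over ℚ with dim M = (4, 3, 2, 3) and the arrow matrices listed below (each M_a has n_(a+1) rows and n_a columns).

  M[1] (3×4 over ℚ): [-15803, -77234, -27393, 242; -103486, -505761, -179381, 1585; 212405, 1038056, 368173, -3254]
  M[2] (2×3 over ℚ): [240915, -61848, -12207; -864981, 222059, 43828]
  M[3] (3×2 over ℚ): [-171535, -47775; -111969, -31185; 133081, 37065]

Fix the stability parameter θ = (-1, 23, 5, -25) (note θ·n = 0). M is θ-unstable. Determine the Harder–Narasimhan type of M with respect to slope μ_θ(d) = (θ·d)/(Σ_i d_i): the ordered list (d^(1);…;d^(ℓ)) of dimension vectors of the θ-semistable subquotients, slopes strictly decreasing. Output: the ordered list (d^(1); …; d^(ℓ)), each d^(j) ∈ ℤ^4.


Interval decomposition of M: I[1,1], I[1,2], I[1,3], I[1,4], I[4,4]^2.
HN type (ℓ=5): μ^(1)=23; μ^(2)=14; μ^(3)=1; μ^(4)=-1; μ^(5)=-25

((0, 1, 0, 0); (0, 1, 1, 0); (0, 1, 1, 1); (4, 0, 0, 0); (0, 0, 0, 2))


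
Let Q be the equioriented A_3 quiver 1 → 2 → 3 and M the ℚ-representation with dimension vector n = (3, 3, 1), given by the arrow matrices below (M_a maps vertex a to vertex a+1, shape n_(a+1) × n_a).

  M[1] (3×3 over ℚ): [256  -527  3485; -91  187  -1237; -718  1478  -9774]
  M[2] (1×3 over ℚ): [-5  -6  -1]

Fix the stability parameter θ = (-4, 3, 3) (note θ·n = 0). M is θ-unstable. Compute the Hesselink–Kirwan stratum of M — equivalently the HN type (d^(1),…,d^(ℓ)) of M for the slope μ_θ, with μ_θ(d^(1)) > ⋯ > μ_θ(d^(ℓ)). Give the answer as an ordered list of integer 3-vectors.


Interval decomposition of M: I[1,2]^2, I[1,3].
HN type (ℓ=2): μ^(1)=3; μ^(2)=-4

((0, 3, 1); (3, 0, 0))


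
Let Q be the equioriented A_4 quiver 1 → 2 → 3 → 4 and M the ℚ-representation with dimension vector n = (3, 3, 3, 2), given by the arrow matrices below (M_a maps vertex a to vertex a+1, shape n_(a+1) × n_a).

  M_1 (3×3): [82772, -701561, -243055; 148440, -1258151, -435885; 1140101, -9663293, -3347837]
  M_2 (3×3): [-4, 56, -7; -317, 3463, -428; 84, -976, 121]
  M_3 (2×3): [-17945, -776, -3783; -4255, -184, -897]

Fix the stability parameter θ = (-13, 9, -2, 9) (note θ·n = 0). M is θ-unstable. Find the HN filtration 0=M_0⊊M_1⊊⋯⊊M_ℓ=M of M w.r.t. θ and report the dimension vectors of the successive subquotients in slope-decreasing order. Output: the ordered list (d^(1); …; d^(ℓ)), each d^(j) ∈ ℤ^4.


Interval decomposition of M: I[1,2], I[1,3]^2, I[3,4], I[4,4].
HN type (ℓ=4): μ^(1)=9; μ^(2)=7/2; μ^(3)=-2; μ^(4)=-13

((0, 1, 0, 2); (0, 2, 2, 0); (0, 0, 1, 0); (3, 0, 0, 0))


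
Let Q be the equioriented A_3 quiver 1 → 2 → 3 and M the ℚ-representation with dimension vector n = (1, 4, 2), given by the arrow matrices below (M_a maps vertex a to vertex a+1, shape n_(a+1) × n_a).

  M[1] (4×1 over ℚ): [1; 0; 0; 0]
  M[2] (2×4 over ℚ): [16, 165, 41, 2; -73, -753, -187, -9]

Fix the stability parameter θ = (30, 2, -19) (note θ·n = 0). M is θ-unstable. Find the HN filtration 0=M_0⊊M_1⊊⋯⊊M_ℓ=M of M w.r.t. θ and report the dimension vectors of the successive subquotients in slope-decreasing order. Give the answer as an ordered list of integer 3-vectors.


Barcode: M ≅ I[1,3], I[2,2]^2, I[2,3]. HN layers by μ_θ (3 steps, strictly decreasing):
  μ^(1)=13/3; μ^(2)=2; μ^(3)=-17/2

((1, 1, 1); (0, 2, 0); (0, 1, 1))


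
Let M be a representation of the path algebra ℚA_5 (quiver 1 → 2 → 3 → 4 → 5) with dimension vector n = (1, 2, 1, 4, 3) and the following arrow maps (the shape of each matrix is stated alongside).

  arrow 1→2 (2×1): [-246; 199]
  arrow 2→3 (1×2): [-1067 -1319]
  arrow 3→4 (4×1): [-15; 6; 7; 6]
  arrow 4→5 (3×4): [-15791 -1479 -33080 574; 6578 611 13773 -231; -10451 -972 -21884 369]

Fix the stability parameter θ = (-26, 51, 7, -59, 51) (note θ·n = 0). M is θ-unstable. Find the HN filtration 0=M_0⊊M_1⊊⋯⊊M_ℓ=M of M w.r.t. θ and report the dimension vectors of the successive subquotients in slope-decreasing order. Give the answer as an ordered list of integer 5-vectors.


Via rank(M_{q-1}∘⋯∘M_p): M ≅ I[1,5], I[2,2], I[4,4], I[4,5]^2.
μ_θ-semistable layers: μ^(1)=51; μ^(2)=-1/3; μ^(3)=-26; μ^(4)=-59

((0, 1, 0, 0, 3); (0, 1, 1, 1, 0); (1, 0, 0, 0, 0); (0, 0, 0, 3, 0))


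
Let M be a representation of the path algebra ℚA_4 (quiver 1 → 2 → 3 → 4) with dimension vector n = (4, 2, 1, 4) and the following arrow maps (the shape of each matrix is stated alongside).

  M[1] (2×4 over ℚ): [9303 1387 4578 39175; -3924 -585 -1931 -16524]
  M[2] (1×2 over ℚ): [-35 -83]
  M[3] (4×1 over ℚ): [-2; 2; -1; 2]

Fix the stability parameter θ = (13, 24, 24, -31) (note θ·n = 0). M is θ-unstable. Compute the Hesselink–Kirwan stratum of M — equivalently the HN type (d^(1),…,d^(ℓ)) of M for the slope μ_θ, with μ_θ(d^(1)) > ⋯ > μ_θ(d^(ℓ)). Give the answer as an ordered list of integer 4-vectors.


Via rank(M_{q-1}∘⋯∘M_p): M ≅ I[1,1]^2, I[1,2], I[1,4], I[4,4]^3.
μ_θ-semistable layers: μ^(1)=24; μ^(2)=13; μ^(3)=15/2; μ^(4)=-31

((0, 1, 0, 0); (3, 0, 0, 0); (1, 1, 1, 1); (0, 0, 0, 3))


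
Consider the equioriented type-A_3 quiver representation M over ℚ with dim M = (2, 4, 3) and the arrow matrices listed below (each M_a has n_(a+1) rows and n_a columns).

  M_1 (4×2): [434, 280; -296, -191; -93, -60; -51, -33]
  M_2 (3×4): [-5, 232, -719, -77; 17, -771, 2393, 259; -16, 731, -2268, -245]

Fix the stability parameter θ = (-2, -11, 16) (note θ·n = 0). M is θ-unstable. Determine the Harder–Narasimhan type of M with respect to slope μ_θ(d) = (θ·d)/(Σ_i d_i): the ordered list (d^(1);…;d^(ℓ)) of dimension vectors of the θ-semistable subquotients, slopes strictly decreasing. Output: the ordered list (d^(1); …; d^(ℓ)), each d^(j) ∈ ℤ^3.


Interval decomposition of M: I[1,3]^2, I[2,2], I[2,3].
HN type (ℓ=3): μ^(1)=16; μ^(2)=-13/2; μ^(3)=-11

((0, 0, 3); (2, 2, 0); (0, 2, 0))


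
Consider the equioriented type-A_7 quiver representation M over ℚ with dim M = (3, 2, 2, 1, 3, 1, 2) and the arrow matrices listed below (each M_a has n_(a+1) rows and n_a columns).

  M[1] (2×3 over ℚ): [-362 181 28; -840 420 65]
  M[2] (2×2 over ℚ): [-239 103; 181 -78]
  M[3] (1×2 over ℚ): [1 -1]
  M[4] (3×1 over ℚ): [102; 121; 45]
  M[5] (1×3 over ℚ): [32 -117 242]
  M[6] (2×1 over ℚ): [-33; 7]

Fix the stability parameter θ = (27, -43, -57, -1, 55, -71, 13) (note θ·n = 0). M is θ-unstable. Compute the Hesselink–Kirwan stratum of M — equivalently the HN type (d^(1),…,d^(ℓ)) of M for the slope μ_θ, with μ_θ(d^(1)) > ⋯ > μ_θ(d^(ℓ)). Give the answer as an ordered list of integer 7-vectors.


Interval decomposition of M: I[1,1], I[1,3], I[1,7], I[5,5]^2, I[7,7].
HN type (ℓ=5): μ^(1)=55; μ^(2)=27; μ^(3)=13; μ^(4)=-17/3; μ^(5)=-73/3

((0, 0, 0, 0, 2, 0, 0); (1, 0, 0, 0, 0, 0, 0); (0, 0, 0, 0, 0, 0, 2); (0, 0, 0, 1, 1, 1, 0); (2, 2, 2, 0, 0, 0, 0))


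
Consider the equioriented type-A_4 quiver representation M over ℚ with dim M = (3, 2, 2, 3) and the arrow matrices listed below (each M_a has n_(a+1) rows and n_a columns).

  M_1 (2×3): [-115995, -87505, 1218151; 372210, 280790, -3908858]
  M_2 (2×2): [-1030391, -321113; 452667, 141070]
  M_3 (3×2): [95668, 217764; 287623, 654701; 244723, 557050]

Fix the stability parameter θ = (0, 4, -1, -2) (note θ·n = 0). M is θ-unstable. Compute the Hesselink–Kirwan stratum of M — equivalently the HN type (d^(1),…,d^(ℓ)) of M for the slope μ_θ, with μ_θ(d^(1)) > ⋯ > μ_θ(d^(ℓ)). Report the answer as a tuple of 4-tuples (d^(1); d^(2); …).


Interval decomposition of M: I[1,1]^2, I[1,4], I[2,4], I[4,4].
HN type (ℓ=3): μ^(1)=1/3; μ^(2)=0; μ^(3)=-2

((0, 2, 2, 2); (3, 0, 0, 0); (0, 0, 0, 1))


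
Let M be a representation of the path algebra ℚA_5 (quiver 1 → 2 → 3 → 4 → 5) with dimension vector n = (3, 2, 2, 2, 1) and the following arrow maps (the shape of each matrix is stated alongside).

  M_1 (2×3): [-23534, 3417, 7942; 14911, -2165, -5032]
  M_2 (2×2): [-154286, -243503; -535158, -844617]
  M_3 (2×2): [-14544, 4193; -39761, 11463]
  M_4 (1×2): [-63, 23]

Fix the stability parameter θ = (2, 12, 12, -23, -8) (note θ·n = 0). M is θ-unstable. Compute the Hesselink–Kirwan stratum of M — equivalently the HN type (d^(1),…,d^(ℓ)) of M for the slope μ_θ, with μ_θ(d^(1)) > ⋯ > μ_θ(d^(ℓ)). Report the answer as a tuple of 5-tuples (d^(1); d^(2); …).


Barcode: M ≅ I[1,1], I[1,4], I[1,5]. HN layers by μ_θ (3 steps, strictly decreasing):
  μ^(1)=2; μ^(2)=3/4; μ^(3)=-1

((1, 0, 0, 0, 0); (1, 1, 1, 1, 0); (1, 1, 1, 1, 1))


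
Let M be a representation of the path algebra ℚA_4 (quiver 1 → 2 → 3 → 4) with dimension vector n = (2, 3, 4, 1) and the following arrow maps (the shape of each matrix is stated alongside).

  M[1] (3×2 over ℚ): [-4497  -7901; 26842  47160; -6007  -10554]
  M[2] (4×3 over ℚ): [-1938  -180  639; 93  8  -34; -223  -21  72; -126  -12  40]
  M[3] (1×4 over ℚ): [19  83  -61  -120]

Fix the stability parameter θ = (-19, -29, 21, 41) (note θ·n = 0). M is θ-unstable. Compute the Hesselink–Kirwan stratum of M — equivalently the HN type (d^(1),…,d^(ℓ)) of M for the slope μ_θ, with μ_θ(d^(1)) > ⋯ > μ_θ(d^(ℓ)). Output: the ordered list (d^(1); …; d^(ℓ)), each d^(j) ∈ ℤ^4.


Interval decomposition of M: I[1,3], I[1,4], I[2,3], I[3,3].
HN type (ℓ=4): μ^(1)=41; μ^(2)=21; μ^(3)=-24; μ^(4)=-29

((0, 0, 0, 1); (0, 0, 4, 0); (2, 2, 0, 0); (0, 1, 0, 0))


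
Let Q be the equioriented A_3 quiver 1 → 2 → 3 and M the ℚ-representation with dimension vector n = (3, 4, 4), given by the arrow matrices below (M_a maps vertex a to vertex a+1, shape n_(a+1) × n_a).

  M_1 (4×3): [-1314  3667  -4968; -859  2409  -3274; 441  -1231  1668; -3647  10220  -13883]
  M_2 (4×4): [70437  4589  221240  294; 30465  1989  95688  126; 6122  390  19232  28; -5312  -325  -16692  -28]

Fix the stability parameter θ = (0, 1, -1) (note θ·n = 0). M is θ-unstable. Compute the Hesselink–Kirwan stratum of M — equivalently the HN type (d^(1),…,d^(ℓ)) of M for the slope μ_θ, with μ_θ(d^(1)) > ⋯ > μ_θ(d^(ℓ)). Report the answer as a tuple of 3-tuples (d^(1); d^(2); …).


Barcode: M ≅ I[1,2], I[1,3]^2, I[2,2], I[3,3]^2. HN layers by μ_θ (3 steps, strictly decreasing):
  μ^(1)=1; μ^(2)=0; μ^(3)=-1

((0, 2, 0); (3, 2, 2); (0, 0, 2))


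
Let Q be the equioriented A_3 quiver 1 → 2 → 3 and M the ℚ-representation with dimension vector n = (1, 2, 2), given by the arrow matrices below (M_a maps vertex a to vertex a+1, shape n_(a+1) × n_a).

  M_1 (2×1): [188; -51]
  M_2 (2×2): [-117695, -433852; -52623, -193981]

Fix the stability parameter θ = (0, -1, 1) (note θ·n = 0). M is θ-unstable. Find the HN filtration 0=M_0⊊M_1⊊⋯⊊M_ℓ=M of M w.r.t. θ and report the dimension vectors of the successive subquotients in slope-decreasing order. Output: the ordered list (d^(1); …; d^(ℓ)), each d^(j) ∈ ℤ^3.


Via rank(M_{q-1}∘⋯∘M_p): M ≅ I[1,3], I[2,3].
μ_θ-semistable layers: μ^(1)=1; μ^(2)=-1/2; μ^(3)=-1

((0, 0, 2); (1, 1, 0); (0, 1, 0))


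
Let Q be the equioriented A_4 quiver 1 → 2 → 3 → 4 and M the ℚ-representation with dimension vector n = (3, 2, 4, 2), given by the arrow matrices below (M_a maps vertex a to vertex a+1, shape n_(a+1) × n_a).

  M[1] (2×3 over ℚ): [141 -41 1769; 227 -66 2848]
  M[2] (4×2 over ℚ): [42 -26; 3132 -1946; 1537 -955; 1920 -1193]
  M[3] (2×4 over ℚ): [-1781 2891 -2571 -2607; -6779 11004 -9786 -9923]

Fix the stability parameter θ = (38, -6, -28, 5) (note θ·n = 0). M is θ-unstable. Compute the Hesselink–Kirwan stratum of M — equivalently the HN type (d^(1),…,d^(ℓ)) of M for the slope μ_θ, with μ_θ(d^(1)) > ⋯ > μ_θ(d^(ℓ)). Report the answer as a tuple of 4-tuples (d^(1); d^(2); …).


Via rank(M_{q-1}∘⋯∘M_p): M ≅ I[1,1], I[1,4]^2, I[3,3]^2.
μ_θ-semistable layers: μ^(1)=38; μ^(2)=5; μ^(3)=4/3; μ^(4)=-28

((1, 0, 0, 0); (0, 0, 0, 2); (2, 2, 2, 0); (0, 0, 2, 0))


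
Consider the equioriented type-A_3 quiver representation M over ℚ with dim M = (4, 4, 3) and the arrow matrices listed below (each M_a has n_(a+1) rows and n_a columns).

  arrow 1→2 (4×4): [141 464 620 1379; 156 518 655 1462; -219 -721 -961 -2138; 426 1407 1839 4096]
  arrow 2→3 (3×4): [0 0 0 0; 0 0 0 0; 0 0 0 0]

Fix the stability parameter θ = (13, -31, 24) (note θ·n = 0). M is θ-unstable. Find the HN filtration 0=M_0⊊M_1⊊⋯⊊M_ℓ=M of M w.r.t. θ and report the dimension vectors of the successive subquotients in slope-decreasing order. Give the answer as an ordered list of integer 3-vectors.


Interval decomposition of M: I[1,2]^4, I[3,3]^3.
HN type (ℓ=2): μ^(1)=24; μ^(2)=-9

((0, 0, 3); (4, 4, 0))


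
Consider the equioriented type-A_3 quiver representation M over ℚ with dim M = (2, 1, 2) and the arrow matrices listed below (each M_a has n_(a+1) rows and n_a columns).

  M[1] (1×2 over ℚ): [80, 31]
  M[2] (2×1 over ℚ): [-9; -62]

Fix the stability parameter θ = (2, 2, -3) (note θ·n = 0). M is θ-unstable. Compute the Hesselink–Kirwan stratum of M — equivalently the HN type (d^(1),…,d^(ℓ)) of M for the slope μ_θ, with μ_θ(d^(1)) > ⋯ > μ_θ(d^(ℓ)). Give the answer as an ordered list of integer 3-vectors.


Interval decomposition of M: I[1,1], I[1,3], I[3,3].
HN type (ℓ=3): μ^(1)=2; μ^(2)=1/3; μ^(3)=-3

((1, 0, 0); (1, 1, 1); (0, 0, 1))


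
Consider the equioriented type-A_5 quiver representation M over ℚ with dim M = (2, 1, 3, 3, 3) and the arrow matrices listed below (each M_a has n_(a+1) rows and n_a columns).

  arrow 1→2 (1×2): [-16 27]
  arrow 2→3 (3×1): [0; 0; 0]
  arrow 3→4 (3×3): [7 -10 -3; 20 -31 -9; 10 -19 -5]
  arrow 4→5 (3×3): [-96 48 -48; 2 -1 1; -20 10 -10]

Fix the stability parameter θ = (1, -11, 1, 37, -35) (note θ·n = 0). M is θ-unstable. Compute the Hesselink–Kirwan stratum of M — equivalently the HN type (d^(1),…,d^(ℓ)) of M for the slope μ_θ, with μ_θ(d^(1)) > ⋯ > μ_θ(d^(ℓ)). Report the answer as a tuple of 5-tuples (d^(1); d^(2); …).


Via rank(M_{q-1}∘⋯∘M_p): M ≅ I[1,1], I[1,2], I[3,4]^2, I[3,5], I[5,5]^2.
μ_θ-semistable layers: μ^(1)=37; μ^(2)=1; μ^(3)=-5; μ^(4)=-35

((0, 0, 0, 2, 0); (1, 0, 3, 1, 1); (1, 1, 0, 0, 0); (0, 0, 0, 0, 2))


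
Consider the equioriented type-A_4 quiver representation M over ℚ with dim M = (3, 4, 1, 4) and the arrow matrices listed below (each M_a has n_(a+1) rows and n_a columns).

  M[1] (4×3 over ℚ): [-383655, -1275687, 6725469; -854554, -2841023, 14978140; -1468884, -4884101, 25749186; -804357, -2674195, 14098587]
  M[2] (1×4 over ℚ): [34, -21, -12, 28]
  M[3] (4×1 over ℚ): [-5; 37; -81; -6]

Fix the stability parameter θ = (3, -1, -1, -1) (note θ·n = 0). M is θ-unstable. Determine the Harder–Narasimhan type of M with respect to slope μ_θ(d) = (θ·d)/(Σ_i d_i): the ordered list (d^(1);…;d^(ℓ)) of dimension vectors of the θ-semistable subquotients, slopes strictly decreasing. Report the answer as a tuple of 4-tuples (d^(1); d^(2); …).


Via rank(M_{q-1}∘⋯∘M_p): M ≅ I[1,1], I[1,2], I[1,4], I[2,2]^2, I[4,4]^3.
μ_θ-semistable layers: μ^(1)=3; μ^(2)=1; μ^(3)=0; μ^(4)=-1

((1, 0, 0, 0); (1, 1, 0, 0); (1, 1, 1, 1); (0, 2, 0, 3))


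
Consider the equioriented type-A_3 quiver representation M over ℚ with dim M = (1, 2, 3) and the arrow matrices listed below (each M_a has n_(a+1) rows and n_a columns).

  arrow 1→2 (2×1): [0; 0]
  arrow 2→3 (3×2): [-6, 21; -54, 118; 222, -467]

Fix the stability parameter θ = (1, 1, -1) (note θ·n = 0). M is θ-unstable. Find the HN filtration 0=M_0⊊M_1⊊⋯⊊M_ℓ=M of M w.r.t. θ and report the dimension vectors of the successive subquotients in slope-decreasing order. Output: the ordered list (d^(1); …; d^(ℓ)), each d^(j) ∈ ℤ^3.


Interval decomposition of M: I[1,1], I[2,3]^2, I[3,3].
HN type (ℓ=3): μ^(1)=1; μ^(2)=0; μ^(3)=-1

((1, 0, 0); (0, 2, 2); (0, 0, 1))


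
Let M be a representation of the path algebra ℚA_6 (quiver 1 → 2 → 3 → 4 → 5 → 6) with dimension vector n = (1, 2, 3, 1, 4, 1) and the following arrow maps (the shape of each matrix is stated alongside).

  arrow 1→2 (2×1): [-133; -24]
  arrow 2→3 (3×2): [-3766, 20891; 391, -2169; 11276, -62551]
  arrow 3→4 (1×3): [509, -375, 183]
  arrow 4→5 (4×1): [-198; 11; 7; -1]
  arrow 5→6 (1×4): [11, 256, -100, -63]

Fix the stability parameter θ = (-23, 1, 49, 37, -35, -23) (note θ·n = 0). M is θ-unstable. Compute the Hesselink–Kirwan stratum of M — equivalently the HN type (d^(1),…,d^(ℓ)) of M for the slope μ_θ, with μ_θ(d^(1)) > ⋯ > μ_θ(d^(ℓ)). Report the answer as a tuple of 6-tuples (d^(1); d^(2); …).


Interval decomposition of M: I[1,6], I[2,3], I[3,3], I[5,5]^3.
HN type (ℓ=5): μ^(1)=49; μ^(2)=7; μ^(3)=1; μ^(4)=-23; μ^(5)=-35

((0, 0, 2, 0, 0, 0); (0, 0, 1, 1, 1, 1); (0, 2, 0, 0, 0, 0); (1, 0, 0, 0, 0, 0); (0, 0, 0, 0, 3, 0))


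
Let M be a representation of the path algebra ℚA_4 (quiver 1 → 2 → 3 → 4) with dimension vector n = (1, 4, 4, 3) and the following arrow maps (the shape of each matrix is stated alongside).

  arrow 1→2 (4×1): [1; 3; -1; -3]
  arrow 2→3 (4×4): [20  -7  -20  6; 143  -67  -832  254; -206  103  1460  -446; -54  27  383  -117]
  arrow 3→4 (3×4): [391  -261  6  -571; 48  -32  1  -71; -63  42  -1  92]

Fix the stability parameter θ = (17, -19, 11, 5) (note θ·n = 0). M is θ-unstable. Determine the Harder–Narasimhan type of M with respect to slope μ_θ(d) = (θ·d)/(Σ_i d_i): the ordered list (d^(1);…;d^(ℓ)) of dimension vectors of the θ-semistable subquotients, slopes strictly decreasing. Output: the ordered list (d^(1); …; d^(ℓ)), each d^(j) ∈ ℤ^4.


Interval decomposition of M: I[1,3], I[2,2], I[2,4]^2, I[3,4].
HN type (ℓ=4): μ^(1)=11; μ^(2)=8; μ^(3)=-1; μ^(4)=-19

((0, 0, 1, 0); (0, 0, 3, 3); (1, 1, 0, 0); (0, 3, 0, 0))


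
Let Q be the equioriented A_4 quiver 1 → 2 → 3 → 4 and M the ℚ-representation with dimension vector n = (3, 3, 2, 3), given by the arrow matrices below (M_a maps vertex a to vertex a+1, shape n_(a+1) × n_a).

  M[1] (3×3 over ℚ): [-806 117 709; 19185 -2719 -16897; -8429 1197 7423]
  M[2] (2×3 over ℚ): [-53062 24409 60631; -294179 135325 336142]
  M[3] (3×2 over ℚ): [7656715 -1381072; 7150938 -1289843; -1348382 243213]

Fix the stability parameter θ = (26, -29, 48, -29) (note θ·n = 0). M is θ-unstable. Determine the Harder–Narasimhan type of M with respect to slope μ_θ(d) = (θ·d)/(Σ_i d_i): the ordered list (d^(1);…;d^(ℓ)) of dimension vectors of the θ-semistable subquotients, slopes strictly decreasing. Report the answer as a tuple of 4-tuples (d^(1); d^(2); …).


Via rank(M_{q-1}∘⋯∘M_p): M ≅ I[1,1], I[1,4]^2, I[2,2], I[4,4].
μ_θ-semistable layers: μ^(1)=26; μ^(2)=19/2; μ^(3)=-3/2; μ^(4)=-29

((1, 0, 0, 0); (0, 0, 2, 2); (2, 2, 0, 0); (0, 1, 0, 1))


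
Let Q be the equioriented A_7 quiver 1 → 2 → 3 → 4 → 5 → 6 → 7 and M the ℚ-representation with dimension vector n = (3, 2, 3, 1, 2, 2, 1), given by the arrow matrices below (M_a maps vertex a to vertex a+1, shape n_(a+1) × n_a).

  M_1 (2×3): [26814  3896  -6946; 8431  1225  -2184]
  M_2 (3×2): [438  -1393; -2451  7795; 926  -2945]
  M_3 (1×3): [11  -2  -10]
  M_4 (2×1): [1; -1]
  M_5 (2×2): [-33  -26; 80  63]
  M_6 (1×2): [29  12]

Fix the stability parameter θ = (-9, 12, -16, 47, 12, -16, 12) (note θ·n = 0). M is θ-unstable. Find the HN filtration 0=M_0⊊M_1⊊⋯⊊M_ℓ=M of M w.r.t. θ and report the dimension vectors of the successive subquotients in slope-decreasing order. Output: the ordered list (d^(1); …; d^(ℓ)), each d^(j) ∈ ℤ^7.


Barcode: M ≅ I[1,1], I[1,3], I[1,7], I[3,3], I[5,6]. HN layers by μ_θ (4 steps, strictly decreasing):
  μ^(1)=55/4; μ^(2)=-2; μ^(3)=-9; μ^(4)=-16

((0, 0, 0, 1, 1, 1, 1); (0, 2, 2, 0, 1, 1, 0); (3, 0, 0, 0, 0, 0, 0); (0, 0, 1, 0, 0, 0, 0))


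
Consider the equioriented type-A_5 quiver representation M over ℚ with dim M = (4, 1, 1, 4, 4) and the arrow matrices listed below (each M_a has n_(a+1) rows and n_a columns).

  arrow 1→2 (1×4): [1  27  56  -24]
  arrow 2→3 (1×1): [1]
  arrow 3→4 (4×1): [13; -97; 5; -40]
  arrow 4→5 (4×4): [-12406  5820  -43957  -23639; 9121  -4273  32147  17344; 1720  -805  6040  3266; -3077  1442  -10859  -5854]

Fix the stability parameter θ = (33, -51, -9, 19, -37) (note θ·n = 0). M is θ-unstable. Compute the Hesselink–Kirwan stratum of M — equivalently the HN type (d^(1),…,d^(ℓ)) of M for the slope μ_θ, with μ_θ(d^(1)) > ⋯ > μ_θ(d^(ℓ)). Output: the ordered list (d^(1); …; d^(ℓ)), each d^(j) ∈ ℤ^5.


Barcode: M ≅ I[1,1]^3, I[1,5], I[4,4], I[4,5]^2, I[5,5]. HN layers by μ_θ (4 steps, strictly decreasing):
  μ^(1)=33; μ^(2)=19; μ^(3)=-9; μ^(4)=-37

((3, 0, 0, 0, 0); (0, 0, 0, 1, 0); (1, 1, 1, 3, 3); (0, 0, 0, 0, 1))


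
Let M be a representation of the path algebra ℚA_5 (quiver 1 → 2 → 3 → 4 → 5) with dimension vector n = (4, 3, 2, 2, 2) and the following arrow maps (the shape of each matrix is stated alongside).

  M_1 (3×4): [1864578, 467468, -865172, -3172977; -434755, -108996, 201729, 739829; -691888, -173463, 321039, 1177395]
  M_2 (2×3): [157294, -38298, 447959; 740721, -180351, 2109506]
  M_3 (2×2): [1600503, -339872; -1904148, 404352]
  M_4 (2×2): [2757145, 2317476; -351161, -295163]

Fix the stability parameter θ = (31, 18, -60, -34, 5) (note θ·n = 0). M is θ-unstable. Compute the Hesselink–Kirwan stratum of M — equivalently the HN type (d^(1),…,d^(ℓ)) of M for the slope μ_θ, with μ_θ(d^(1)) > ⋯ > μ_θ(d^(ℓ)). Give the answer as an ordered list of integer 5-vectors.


Interval decomposition of M: I[1,1], I[1,2], I[1,3], I[1,5], I[4,5].
HN type (ℓ=6): μ^(1)=31; μ^(2)=49/2; μ^(3)=5; μ^(4)=-11/3; μ^(5)=-45/4; μ^(6)=-34

((1, 0, 0, 0, 0); (1, 1, 0, 0, 0); (0, 0, 0, 0, 2); (1, 1, 1, 0, 0); (1, 1, 1, 1, 0); (0, 0, 0, 1, 0))


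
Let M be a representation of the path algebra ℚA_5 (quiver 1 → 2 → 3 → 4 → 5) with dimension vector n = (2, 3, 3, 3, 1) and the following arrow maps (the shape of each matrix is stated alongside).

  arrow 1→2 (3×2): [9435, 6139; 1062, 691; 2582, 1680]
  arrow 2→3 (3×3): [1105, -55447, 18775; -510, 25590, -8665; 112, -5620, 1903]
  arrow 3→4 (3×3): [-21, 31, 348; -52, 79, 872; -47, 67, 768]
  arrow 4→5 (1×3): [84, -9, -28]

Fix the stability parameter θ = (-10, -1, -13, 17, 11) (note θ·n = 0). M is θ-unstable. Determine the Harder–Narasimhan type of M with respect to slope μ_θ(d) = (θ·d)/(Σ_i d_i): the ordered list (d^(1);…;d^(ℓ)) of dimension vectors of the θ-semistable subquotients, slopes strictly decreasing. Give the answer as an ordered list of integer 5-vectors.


Interval decomposition of M: I[1,2], I[1,4], I[2,5], I[3,4].
HN type (ℓ=6): μ^(1)=17; μ^(2)=14; μ^(3)=-1; μ^(4)=-7; μ^(5)=-10; μ^(6)=-13

((0, 0, 0, 2, 0); (0, 0, 0, 1, 1); (0, 1, 0, 0, 0); (0, 2, 2, 0, 0); (2, 0, 0, 0, 0); (0, 0, 1, 0, 0))


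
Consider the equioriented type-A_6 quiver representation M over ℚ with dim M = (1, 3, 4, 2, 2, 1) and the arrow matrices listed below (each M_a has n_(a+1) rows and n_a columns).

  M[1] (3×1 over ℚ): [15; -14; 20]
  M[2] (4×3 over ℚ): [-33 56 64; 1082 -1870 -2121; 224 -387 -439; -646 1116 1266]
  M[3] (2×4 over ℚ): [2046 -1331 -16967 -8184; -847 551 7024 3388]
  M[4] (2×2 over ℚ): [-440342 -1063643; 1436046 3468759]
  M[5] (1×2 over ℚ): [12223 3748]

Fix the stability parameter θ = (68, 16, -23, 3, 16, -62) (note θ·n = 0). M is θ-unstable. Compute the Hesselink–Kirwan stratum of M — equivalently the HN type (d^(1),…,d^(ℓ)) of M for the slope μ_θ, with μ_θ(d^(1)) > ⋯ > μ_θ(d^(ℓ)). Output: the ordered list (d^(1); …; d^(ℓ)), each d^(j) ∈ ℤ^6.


Via rank(M_{q-1}∘⋯∘M_p): M ≅ I[1,6], I[2,3], I[2,4], I[3,3], I[5,5].
μ_θ-semistable layers: μ^(1)=16; μ^(2)=3; μ^(3)=-7/2; μ^(4)=-23

((0, 0, 0, 0, 1, 0); (1, 1, 1, 2, 1, 1); (0, 2, 2, 0, 0, 0); (0, 0, 1, 0, 0, 0))


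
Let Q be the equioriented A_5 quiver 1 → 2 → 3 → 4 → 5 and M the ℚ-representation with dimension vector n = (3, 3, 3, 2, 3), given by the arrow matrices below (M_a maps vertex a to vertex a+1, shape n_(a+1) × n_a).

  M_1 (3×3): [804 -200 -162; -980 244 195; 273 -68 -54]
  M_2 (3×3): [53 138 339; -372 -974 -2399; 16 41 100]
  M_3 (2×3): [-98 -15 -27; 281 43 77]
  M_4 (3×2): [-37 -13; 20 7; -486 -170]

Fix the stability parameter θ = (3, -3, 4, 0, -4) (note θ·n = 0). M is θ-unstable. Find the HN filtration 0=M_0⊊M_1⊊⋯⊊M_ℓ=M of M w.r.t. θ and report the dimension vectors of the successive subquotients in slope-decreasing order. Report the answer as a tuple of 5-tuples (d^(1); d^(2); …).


Via rank(M_{q-1}∘⋯∘M_p): M ≅ I[1,1], I[1,5]^2, I[2,3], I[5,5].
μ_θ-semistable layers: μ^(1)=4; μ^(2)=3; μ^(3)=0; μ^(4)=-3; μ^(5)=-4

((0, 0, 1, 0, 0); (1, 0, 0, 0, 0); (2, 2, 2, 2, 2); (0, 1, 0, 0, 0); (0, 0, 0, 0, 1))


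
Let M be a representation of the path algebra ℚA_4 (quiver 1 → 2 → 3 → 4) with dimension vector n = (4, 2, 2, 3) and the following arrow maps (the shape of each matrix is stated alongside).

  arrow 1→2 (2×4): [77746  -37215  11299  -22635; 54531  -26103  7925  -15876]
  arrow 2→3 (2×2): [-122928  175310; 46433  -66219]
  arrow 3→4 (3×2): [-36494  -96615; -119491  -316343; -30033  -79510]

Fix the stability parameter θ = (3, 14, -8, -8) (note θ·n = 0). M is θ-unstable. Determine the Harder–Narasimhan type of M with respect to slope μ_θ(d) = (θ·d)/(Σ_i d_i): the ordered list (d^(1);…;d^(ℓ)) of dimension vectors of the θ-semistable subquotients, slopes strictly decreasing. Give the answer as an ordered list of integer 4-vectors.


Interval decomposition of M: I[1,1]^2, I[1,4]^2, I[4,4].
HN type (ℓ=3): μ^(1)=3; μ^(2)=1/4; μ^(3)=-8

((2, 0, 0, 0); (2, 2, 2, 2); (0, 0, 0, 1))


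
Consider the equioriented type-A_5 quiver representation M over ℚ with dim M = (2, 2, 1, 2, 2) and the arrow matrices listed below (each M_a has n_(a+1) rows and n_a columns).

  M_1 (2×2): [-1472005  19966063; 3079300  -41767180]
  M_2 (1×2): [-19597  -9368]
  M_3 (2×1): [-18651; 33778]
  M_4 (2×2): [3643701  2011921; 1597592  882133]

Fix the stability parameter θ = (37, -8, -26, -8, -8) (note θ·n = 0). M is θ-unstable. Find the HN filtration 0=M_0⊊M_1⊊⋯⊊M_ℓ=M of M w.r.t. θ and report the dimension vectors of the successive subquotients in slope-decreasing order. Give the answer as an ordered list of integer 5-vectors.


Via rank(M_{q-1}∘⋯∘M_p): M ≅ I[1,1], I[1,5], I[2,2], I[4,5].
μ_θ-semistable layers: μ^(1)=37; μ^(2)=-13/5; μ^(3)=-8

((1, 0, 0, 0, 0); (1, 1, 1, 1, 1); (0, 1, 0, 1, 1))


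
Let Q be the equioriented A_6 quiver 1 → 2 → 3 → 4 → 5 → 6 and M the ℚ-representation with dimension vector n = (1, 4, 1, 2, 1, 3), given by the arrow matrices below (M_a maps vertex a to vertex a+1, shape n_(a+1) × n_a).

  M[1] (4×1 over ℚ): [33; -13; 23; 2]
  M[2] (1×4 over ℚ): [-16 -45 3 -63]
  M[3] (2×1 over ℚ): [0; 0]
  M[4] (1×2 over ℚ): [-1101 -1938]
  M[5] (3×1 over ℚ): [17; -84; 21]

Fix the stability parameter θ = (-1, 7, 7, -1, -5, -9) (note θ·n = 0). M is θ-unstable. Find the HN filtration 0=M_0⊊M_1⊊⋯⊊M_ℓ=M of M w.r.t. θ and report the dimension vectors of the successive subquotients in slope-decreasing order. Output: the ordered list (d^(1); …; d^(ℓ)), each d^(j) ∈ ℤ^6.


Via rank(M_{q-1}∘⋯∘M_p): M ≅ I[1,2], I[2,2]^2, I[2,3], I[4,4], I[4,6], I[6,6]^2.
μ_θ-semistable layers: μ^(1)=7; μ^(2)=-1; μ^(3)=-5; μ^(4)=-9

((0, 4, 1, 0, 0, 0); (1, 0, 0, 1, 0, 0); (0, 0, 0, 1, 1, 1); (0, 0, 0, 0, 0, 2))


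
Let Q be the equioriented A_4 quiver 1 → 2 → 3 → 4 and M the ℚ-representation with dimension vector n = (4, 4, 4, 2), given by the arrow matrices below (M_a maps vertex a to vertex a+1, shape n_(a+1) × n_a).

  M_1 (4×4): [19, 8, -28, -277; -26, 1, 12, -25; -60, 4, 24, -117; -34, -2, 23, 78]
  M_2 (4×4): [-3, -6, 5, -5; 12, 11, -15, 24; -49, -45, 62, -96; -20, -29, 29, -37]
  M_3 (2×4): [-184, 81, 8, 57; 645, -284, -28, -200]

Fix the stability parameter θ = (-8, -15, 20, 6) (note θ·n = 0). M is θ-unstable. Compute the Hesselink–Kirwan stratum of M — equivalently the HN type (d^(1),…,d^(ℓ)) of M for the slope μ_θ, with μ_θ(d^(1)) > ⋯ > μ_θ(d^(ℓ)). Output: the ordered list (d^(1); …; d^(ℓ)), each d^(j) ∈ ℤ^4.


Via rank(M_{q-1}∘⋯∘M_p): M ≅ I[1,2], I[1,3], I[1,4]^2, I[3,3].
μ_θ-semistable layers: μ^(1)=20; μ^(2)=13; μ^(3)=-23/2

((0, 0, 2, 0); (0, 0, 2, 2); (4, 4, 0, 0))


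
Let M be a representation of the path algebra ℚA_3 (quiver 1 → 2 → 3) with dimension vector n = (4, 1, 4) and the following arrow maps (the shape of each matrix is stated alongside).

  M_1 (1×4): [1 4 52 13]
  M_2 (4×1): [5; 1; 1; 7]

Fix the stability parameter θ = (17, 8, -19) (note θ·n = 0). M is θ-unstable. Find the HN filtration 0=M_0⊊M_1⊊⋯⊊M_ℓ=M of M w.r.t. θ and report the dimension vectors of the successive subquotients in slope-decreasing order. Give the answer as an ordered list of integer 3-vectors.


Barcode: M ≅ I[1,1]^3, I[1,3], I[3,3]^3. HN layers by μ_θ (3 steps, strictly decreasing):
  μ^(1)=17; μ^(2)=2; μ^(3)=-19

((3, 0, 0); (1, 1, 1); (0, 0, 3))


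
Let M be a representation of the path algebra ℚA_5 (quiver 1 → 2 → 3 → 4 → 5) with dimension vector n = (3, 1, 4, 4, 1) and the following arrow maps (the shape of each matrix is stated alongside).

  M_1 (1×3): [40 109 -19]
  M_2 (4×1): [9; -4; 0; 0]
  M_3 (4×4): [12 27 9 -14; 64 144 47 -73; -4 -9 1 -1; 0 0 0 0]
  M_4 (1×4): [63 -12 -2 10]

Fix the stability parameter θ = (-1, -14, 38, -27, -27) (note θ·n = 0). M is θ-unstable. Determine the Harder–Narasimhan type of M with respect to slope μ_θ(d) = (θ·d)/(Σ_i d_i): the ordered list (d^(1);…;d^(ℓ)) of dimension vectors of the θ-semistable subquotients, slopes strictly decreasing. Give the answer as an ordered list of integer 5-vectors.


Interval decomposition of M: I[1,1]^2, I[1,3], I[3,4]^2, I[3,5], I[4,4].
HN type (ℓ=6): μ^(1)=38; μ^(2)=11/2; μ^(3)=-1; μ^(4)=-16/3; μ^(5)=-15/2; μ^(6)=-27

((0, 0, 1, 0, 0); (0, 0, 2, 2, 0); (2, 0, 0, 0, 0); (0, 0, 1, 1, 1); (1, 1, 0, 0, 0); (0, 0, 0, 1, 0))


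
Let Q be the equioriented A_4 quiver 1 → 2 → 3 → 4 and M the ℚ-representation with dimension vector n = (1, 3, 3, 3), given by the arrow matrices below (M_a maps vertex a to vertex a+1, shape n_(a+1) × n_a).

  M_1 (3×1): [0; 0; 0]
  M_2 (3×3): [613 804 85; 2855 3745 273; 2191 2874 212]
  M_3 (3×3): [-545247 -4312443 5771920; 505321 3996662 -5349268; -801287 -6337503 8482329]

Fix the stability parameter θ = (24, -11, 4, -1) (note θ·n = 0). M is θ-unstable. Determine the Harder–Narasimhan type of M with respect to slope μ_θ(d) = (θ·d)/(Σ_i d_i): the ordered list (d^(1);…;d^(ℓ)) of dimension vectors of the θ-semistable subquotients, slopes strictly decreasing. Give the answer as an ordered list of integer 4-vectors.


Interval decomposition of M: I[1,1], I[2,4]^3.
HN type (ℓ=3): μ^(1)=24; μ^(2)=3/2; μ^(3)=-11

((1, 0, 0, 0); (0, 0, 3, 3); (0, 3, 0, 0))


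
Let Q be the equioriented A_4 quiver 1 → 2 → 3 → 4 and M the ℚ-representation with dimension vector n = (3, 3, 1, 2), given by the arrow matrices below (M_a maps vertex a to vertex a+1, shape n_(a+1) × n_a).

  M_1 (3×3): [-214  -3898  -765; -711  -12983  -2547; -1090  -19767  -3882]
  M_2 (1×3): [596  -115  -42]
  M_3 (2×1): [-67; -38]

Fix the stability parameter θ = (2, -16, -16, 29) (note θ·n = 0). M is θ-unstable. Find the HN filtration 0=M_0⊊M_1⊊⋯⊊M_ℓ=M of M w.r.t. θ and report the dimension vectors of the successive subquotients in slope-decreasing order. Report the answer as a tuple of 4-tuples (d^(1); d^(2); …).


Interval decomposition of M: I[1,2]^2, I[1,4], I[4,4].
HN type (ℓ=3): μ^(1)=29; μ^(2)=-7; μ^(3)=-10

((0, 0, 0, 2); (2, 2, 0, 0); (1, 1, 1, 0))


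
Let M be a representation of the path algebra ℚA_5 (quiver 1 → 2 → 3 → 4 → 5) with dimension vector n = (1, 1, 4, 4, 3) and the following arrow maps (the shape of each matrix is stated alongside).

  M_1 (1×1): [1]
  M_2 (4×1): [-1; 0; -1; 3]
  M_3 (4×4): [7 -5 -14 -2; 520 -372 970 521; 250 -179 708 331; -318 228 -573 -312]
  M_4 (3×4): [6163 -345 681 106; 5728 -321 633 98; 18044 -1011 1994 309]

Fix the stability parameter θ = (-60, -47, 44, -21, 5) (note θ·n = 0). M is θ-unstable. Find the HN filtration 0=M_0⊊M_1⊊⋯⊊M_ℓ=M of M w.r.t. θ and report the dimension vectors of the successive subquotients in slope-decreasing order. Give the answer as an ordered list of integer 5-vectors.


Via rank(M_{q-1}∘⋯∘M_p): M ≅ I[1,5], I[3,4], I[3,5]^2.
μ_θ-semistable layers: μ^(1)=23/2; μ^(2)=28/3; μ^(3)=-47; μ^(4)=-60

((0, 0, 1, 1, 0); (0, 0, 3, 3, 3); (0, 1, 0, 0, 0); (1, 0, 0, 0, 0))


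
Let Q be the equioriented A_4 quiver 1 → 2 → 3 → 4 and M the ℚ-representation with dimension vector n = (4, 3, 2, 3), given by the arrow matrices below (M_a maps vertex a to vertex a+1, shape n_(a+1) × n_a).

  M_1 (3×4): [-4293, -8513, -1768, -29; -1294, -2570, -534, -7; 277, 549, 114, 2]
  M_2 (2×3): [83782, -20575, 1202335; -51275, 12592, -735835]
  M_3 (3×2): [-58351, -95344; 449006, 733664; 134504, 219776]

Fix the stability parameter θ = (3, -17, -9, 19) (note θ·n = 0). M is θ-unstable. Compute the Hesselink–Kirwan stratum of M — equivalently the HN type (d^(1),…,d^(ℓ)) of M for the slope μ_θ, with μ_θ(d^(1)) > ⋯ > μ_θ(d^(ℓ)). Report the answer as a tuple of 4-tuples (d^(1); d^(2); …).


Barcode: M ≅ I[1,1], I[1,2], I[1,3], I[1,4], I[4,4]^2. HN layers by μ_θ (4 steps, strictly decreasing):
  μ^(1)=19; μ^(2)=3; μ^(3)=-7; μ^(4)=-23/3

((0, 0, 0, 3); (1, 0, 0, 0); (1, 1, 0, 0); (2, 2, 2, 0))


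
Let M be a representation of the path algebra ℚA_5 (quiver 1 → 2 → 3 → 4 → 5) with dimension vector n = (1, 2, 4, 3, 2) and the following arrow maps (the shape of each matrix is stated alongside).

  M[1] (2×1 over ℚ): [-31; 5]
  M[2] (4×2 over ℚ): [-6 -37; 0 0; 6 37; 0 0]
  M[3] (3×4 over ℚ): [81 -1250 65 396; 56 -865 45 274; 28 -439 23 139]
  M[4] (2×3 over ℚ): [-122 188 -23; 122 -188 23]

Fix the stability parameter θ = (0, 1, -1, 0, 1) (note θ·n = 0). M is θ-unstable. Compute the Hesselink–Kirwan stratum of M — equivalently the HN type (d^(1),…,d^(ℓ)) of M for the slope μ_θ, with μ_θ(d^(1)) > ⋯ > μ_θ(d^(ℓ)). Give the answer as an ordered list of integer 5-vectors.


Via rank(M_{q-1}∘⋯∘M_p): M ≅ I[1,5], I[2,2], I[3,3], I[3,4]^2, I[5,5].
μ_θ-semistable layers: μ^(1)=1; μ^(2)=0; μ^(3)=-1

((0, 1, 0, 0, 2); (1, 1, 1, 3, 0); (0, 0, 3, 0, 0))
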